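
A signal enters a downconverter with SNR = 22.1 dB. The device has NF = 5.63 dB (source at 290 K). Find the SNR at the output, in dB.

16.47 dB

By definition F = SNR_in/SNR_out, so in dB: SNR_out = SNR_in − NF
SNR_out = 22.1 − 5.63 = 16.47 dB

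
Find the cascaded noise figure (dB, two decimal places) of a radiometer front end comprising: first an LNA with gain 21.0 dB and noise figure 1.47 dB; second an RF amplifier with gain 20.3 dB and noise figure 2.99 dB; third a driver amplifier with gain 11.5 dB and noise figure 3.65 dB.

Convert to linear (a loss of L dB is a gain of −L dB): F_i = 10^(NF_i/10), G_i = 10^(G_i,dB/10)
  Stage 1: F_1 = 10^(1.47/10) = 1.403, G_1 = 10^(21.0/10) = 125.9
  Stage 2: F_2 = 10^(2.99/10) = 1.991, G_2 = 10^(20.3/10) = 107.2
  Stage 3: F_3 = 10^(3.65/10) = 2.317, G_3 = 10^(11.5/10) = 14.13
Friis cascade:
  F = 1.403 + (1.991 − 1)/125.9 + (2.317 − 1)/1.349×10⁴ = 1.411
NF = 10 log₁₀(1.411) = 1.49 dB

1.49 dB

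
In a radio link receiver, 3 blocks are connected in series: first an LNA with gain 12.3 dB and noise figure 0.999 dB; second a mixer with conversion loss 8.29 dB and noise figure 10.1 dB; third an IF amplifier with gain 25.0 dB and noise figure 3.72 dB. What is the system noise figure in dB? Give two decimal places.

Convert to linear (a loss of L dB is a gain of −L dB): F_i = 10^(NF_i/10), G_i = 10^(G_i,dB/10)
  Stage 1: F_1 = 10^(0.999/10) = 1.259, G_1 = 10^(12.3/10) = 16.98
  Stage 2: F_2 = 10^(10.1/10) = 10.23, G_2 = 10^(−8.29/10) = 0.1483
  Stage 3: F_3 = 10^(3.72/10) = 2.355, G_3 = 10^(25.0/10) = 316.2
Friis cascade:
  F = 1.259 + (10.23 − 1)/16.98 + (2.355 − 1)/2.518 = 2.341
NF = 10 log₁₀(2.341) = 3.69 dB

3.69 dB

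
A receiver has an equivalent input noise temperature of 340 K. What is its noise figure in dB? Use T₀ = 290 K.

F = 1 + T_e/T₀ = 1 + 340/290 = 2.17241
NF = 10 log₁₀(2.17241) = 3.37 dB

3.37 dB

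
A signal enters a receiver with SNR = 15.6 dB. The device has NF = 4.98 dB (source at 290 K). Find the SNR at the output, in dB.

10.62 dB

By definition F = SNR_in/SNR_out, so in dB: SNR_out = SNR_in − NF
SNR_out = 15.6 − 4.98 = 10.62 dB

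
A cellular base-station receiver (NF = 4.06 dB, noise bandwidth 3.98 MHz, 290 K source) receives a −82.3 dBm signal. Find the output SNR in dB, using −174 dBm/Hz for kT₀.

21.6 dB

Noise floor: N = −174 + 10 log₁₀(B) + NF
10 log₁₀(3.98×10⁶) = 66 dB
N = −174 + 66 + 4.06 = −103.94 dBm
SNR = P_sig − N = −82.3 − (−103.94) = 21.64 dB → 21.6 dB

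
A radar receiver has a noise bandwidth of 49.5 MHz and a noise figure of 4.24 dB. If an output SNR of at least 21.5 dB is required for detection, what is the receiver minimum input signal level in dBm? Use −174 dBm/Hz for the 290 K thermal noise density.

Sensitivity = −174 + 10 log₁₀(B) + NF + SNR_min
= −174 + 76.95 + 4.24 + 21.5
= −71.31 dBm → −71.3 dBm

−71.3 dBm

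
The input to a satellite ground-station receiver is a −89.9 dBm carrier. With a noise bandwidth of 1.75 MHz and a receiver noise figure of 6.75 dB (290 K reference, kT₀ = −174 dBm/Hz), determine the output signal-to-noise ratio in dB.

14.9 dB

Noise floor: N = −174 + 10 log₁₀(B) + NF
10 log₁₀(1.75×10⁶) = 62.43 dB
N = −174 + 62.43 + 6.75 = −104.82 dBm
SNR = P_sig − N = −89.9 − (−104.82) = 14.92 dB → 14.9 dB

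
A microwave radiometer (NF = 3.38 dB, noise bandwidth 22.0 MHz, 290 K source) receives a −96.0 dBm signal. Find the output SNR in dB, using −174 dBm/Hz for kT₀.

1.2 dB

Noise floor: N = −174 + 10 log₁₀(B) + NF
10 log₁₀(2.20×10⁷) = 73.42 dB
N = −174 + 73.42 + 3.38 = −97.20 dBm
SNR = P_sig − N = −96.0 − (−97.20) = 1.20 dB → 1.2 dB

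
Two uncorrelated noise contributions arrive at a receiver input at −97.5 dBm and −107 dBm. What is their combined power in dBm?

Convert to linear, add, convert back:
P₁ = 1.78×10⁻¹³ W, P₂ = 2.00×10⁻¹⁴ W
P_tot = 1.98×10⁻¹³ W → 10 log₁₀(P_tot / 10⁻³) = −97.0 dBm

−97.0 dBm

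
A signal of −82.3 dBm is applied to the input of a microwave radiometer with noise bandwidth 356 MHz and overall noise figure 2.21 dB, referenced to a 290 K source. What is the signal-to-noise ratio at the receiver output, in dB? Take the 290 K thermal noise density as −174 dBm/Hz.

4.0 dB

Noise floor: N = −174 + 10 log₁₀(B) + NF
10 log₁₀(3.56×10⁸) = 85.51 dB
N = −174 + 85.51 + 2.21 = −86.28 dBm
SNR = P_sig − N = −82.3 − (−86.28) = 3.98 dB → 4.0 dB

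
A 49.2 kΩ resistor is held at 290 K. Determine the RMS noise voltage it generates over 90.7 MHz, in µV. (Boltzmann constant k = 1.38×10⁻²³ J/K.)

V_n = √(4kTRB)
4kTRB = 4 × 1.38×10⁻²³ × 290 × 4.92×10⁴ × 9.07×10⁷ = 7.14×10⁻⁸ V²
V_n = √(7.14×10⁻⁸) = 2.67×10⁻⁴ V = 267 µV

267 µV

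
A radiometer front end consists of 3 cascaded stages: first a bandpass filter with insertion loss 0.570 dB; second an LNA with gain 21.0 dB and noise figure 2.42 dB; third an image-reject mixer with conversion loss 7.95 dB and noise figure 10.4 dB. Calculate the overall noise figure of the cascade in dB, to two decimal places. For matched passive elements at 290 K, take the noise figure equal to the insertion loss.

Convert to linear (a loss of L dB is a gain of −L dB): F_i = 10^(NF_i/10), G_i = 10^(G_i,dB/10)
  Stage 1: F_1 = 10^(0.570/10) = 1.140, G_1 = 10^(−0.570/10) = 0.8770
  Stage 2: F_2 = 10^(2.42/10) = 1.746, G_2 = 10^(21.0/10) = 125.9
  Stage 3: F_3 = 10^(10.4/10) = 10.96, G_3 = 10^(−7.95/10) = 0.1603
Friis cascade:
  F = 1.140 + (1.746 − 1)/0.8770 + (10.96 − 1)/110.4 = 2.081
NF = 10 log₁₀(2.081) = 3.18 dB

3.18 dB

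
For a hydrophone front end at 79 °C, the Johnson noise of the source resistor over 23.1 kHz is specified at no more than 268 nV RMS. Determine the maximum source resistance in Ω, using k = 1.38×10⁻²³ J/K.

T = 79 °C + 273.15 = 352.15 K
Johnson–Nyquist: V_n = √(4kTRB) ⇒ R = V_n² / (4kTB)
4kTB = 4 × 1.38×10⁻²³ × 352.15 × 2.31×10⁴ = 4.49×10⁻¹⁶
R = (2.68×10⁻⁷)² / 4.49×10⁻¹⁶ = 1.60×10² Ω = 160 Ω

160 Ω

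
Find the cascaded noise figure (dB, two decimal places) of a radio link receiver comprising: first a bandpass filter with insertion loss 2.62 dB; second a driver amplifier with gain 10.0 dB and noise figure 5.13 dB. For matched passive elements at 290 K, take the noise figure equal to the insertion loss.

Convert to linear (a loss of L dB is a gain of −L dB): F_i = 10^(NF_i/10), G_i = 10^(G_i,dB/10)
  Stage 1: F_1 = 10^(2.62/10) = 1.828, G_1 = 10^(−2.62/10) = 0.5470
  Stage 2: F_2 = 10^(5.13/10) = 3.258, G_2 = 10^(10.0/10) = 10.00
Friis cascade:
  F = 1.828 + (3.258 − 1)/0.5470 = 5.957
NF = 10 log₁₀(5.957) = 7.75 dB

7.75 dB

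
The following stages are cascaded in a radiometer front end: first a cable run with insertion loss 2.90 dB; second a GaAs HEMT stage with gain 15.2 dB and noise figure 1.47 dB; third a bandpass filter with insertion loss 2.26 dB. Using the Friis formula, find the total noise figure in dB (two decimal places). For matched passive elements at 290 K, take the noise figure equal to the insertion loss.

4.43 dB

Convert to linear (a loss of L dB is a gain of −L dB): F_i = 10^(NF_i/10), G_i = 10^(G_i,dB/10)
  Stage 1: F_1 = 10^(2.90/10) = 1.950, G_1 = 10^(−2.90/10) = 0.5129
  Stage 2: F_2 = 10^(1.47/10) = 1.403, G_2 = 10^(15.2/10) = 33.11
  Stage 3: F_3 = 10^(2.26/10) = 1.683, G_3 = 10^(−2.26/10) = 0.5943
Friis cascade:
  F = 1.950 + (1.403 − 1)/0.5129 + (1.683 − 1)/16.98 = 2.775
NF = 10 log₁₀(2.775) = 4.43 dB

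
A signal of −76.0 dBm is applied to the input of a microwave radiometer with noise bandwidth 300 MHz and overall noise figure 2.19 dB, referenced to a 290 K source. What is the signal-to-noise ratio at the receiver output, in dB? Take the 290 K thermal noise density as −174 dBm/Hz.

Noise floor: N = −174 + 10 log₁₀(B) + NF
10 log₁₀(3.00×10⁸) = 84.77 dB
N = −174 + 84.77 + 2.19 = −87.04 dBm
SNR = P_sig − N = −76.0 − (−87.04) = 11.04 dB → 11.0 dB

11.0 dB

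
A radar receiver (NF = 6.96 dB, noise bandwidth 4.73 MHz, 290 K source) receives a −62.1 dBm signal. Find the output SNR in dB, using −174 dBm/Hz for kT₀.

Noise floor: N = −174 + 10 log₁₀(B) + NF
10 log₁₀(4.73×10⁶) = 66.75 dB
N = −174 + 66.75 + 6.96 = −100.29 dBm
SNR = P_sig − N = −62.1 − (−100.29) = 38.19 dB → 38.2 dB

38.2 dB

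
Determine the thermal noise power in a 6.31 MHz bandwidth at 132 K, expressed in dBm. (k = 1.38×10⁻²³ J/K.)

−109.4 dBm

P_n = kTB = 1.38×10⁻²³ × 132 × 6.31×10⁶ = 1.15×10⁻¹⁴ W
In dBm: 10 log₁₀(1.15×10⁻¹⁴ / 10⁻³) = −109.4 dBm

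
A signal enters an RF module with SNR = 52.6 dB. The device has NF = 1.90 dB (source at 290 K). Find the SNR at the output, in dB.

By definition F = SNR_in/SNR_out, so in dB: SNR_out = SNR_in − NF
SNR_out = 52.6 − 1.90 = 50.70 dB

50.70 dB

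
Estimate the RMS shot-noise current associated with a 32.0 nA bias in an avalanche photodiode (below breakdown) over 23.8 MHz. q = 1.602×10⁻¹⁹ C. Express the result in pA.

494 pA

I_n = √(2qI·B)
2qI·B = 2 × 1.602×10⁻¹⁹ × 3.20×10⁻⁸ × 2.38×10⁷ = 2.44×10⁻¹⁹ A²
I_n = √(2.44×10⁻¹⁹) = 4.94×10⁻¹⁰ A = 494 pA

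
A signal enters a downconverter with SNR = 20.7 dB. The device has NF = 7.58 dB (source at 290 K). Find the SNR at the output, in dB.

13.12 dB

By definition F = SNR_in/SNR_out, so in dB: SNR_out = SNR_in − NF
SNR_out = 20.7 − 7.58 = 13.12 dB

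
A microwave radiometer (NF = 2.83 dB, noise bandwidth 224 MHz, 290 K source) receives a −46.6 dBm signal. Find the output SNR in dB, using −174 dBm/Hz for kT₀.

Noise floor: N = −174 + 10 log₁₀(B) + NF
10 log₁₀(2.24×10⁸) = 83.5 dB
N = −174 + 83.5 + 2.83 = −87.67 dBm
SNR = P_sig − N = −46.6 − (−87.67) = 41.07 dB → 41.1 dB

41.1 dB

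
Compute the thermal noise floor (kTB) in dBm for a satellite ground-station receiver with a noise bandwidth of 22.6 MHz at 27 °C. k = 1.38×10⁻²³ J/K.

−100.3 dBm

T = 27 °C + 273.15 = 300.15 K
P_n = kTB = 1.38×10⁻²³ × 300.15 × 2.26×10⁷ = 9.36×10⁻¹⁴ W
In dBm: 10 log₁₀(9.36×10⁻¹⁴ / 10⁻³) = −100.3 dBm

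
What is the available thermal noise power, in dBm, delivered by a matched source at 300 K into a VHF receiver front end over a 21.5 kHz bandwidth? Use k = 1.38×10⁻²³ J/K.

−130.5 dBm

P_n = kTB = 1.38×10⁻²³ × 300 × 2.15×10⁴ = 8.90×10⁻¹⁷ W
In dBm: 10 log₁₀(8.90×10⁻¹⁷ / 10⁻³) = −130.5 dBm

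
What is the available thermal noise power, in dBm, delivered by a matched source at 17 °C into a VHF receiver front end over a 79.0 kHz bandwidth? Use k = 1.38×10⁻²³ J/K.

T = 17 °C + 273.15 = 290.15 K
P_n = kTB = 1.38×10⁻²³ × 290.15 × 7.90×10⁴ = 3.16×10⁻¹⁶ W
In dBm: 10 log₁₀(3.16×10⁻¹⁶ / 10⁻³) = −125.0 dBm

−125.0 dBm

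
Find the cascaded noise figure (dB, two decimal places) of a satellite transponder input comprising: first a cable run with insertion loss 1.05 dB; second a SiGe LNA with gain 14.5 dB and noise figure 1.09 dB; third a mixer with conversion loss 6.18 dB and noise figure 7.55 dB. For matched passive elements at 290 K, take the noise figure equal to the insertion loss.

Convert to linear (a loss of L dB is a gain of −L dB): F_i = 10^(NF_i/10), G_i = 10^(G_i,dB/10)
  Stage 1: F_1 = 10^(1.05/10) = 1.274, G_1 = 10^(−1.05/10) = 0.7852
  Stage 2: F_2 = 10^(1.09/10) = 1.285, G_2 = 10^(14.5/10) = 28.18
  Stage 3: F_3 = 10^(7.55/10) = 5.689, G_3 = 10^(−6.18/10) = 0.2410
Friis cascade:
  F = 1.274 + (1.285 − 1)/0.7852 + (5.689 − 1)/22.13 = 1.849
NF = 10 log₁₀(1.849) = 2.67 dB

2.67 dB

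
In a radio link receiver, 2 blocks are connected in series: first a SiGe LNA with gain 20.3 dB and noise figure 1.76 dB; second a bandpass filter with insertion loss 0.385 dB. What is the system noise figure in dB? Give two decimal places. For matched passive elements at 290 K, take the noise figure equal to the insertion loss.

Convert to linear (a loss of L dB is a gain of −L dB): F_i = 10^(NF_i/10), G_i = 10^(G_i,dB/10)
  Stage 1: F_1 = 10^(1.76/10) = 1.500, G_1 = 10^(20.3/10) = 107.2
  Stage 2: F_2 = 10^(0.385/10) = 1.093, G_2 = 10^(−0.385/10) = 0.9152
Friis cascade:
  F = 1.500 + (1.093 − 1)/107.2 = 1.501
NF = 10 log₁₀(1.501) = 1.76 dB

1.76 dB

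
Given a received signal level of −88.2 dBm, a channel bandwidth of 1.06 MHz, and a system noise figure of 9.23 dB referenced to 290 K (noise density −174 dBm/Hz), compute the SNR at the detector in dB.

Noise floor: N = −174 + 10 log₁₀(B) + NF
10 log₁₀(1.06×10⁶) = 60.25 dB
N = −174 + 60.25 + 9.23 = −104.52 dBm
SNR = P_sig − N = −88.2 − (−104.52) = 16.32 dB → 16.3 dB

16.3 dB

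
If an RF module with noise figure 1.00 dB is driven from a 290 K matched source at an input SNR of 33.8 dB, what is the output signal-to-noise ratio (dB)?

By definition F = SNR_in/SNR_out, so in dB: SNR_out = SNR_in − NF
SNR_out = 33.8 − 1.00 = 32.80 dB

32.80 dB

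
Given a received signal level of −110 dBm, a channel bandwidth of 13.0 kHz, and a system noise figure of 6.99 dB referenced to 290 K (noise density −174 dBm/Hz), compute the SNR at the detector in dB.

15.9 dB

Noise floor: N = −174 + 10 log₁₀(B) + NF
10 log₁₀(1.30×10⁴) = 41.14 dB
N = −174 + 41.14 + 6.99 = −125.87 dBm
SNR = P_sig − N = −110 − (−125.87) = 15.87 dB → 15.9 dB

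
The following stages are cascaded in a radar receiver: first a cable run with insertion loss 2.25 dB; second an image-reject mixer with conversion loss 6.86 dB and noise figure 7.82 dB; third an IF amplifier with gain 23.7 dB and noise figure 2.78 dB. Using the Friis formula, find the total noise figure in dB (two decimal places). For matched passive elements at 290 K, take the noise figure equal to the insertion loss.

Convert to linear (a loss of L dB is a gain of −L dB): F_i = 10^(NF_i/10), G_i = 10^(G_i,dB/10)
  Stage 1: F_1 = 10^(2.25/10) = 1.679, G_1 = 10^(−2.25/10) = 0.5957
  Stage 2: F_2 = 10^(7.82/10) = 6.053, G_2 = 10^(−6.86/10) = 0.2061
  Stage 3: F_3 = 10^(2.78/10) = 1.897, G_3 = 10^(23.7/10) = 234.4
Friis cascade:
  F = 1.679 + (6.053 − 1)/0.5957 + (1.897 − 1)/0.1227 = 17.47
NF = 10 log₁₀(17.47) = 12.42 dB

12.42 dB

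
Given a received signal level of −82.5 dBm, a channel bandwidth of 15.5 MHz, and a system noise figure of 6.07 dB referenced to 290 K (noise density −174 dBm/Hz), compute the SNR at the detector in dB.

13.5 dB

Noise floor: N = −174 + 10 log₁₀(B) + NF
10 log₁₀(1.55×10⁷) = 71.9 dB
N = −174 + 71.9 + 6.07 = −96.03 dBm
SNR = P_sig − N = −82.5 − (−96.03) = 13.53 dB → 13.5 dB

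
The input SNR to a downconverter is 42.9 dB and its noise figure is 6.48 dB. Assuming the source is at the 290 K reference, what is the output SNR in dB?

36.42 dB

By definition F = SNR_in/SNR_out, so in dB: SNR_out = SNR_in − NF
SNR_out = 42.9 − 6.48 = 36.42 dB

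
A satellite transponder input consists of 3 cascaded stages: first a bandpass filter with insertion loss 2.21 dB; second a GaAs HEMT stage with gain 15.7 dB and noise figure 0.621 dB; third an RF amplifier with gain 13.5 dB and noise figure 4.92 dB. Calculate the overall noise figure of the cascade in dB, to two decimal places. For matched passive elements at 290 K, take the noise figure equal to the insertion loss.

Convert to linear (a loss of L dB is a gain of −L dB): F_i = 10^(NF_i/10), G_i = 10^(G_i,dB/10)
  Stage 1: F_1 = 10^(2.21/10) = 1.663, G_1 = 10^(−2.21/10) = 0.6012
  Stage 2: F_2 = 10^(0.621/10) = 1.154, G_2 = 10^(15.7/10) = 37.15
  Stage 3: F_3 = 10^(4.92/10) = 3.105, G_3 = 10^(13.5/10) = 22.39
Friis cascade:
  F = 1.663 + (1.154 − 1)/0.6012 + (3.105 − 1)/22.34 = 2.013
NF = 10 log₁₀(2.013) = 3.04 dB

3.04 dB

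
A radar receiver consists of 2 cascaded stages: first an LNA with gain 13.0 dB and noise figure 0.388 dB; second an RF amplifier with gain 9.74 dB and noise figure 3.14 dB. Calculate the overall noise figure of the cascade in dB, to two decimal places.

Convert to linear (a loss of L dB is a gain of −L dB): F_i = 10^(NF_i/10), G_i = 10^(G_i,dB/10)
  Stage 1: F_1 = 10^(0.388/10) = 1.093, G_1 = 10^(13.0/10) = 19.95
  Stage 2: F_2 = 10^(3.14/10) = 2.061, G_2 = 10^(9.74/10) = 9.419
Friis cascade:
  F = 1.093 + (2.061 − 1)/19.95 = 1.147
NF = 10 log₁₀(1.147) = 0.59 dB

0.59 dB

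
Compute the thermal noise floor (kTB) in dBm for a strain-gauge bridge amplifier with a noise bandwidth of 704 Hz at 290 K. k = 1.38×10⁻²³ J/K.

P_n = kTB = 1.38×10⁻²³ × 290 × 7.04×10² = 2.82×10⁻¹⁸ W
In dBm: 10 log₁₀(2.82×10⁻¹⁸ / 10⁻³) = −145.5 dBm

−145.5 dBm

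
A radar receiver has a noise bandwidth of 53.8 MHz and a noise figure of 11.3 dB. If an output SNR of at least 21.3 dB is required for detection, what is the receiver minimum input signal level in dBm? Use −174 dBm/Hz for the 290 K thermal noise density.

Sensitivity = −174 + 10 log₁₀(B) + NF + SNR_min
= −174 + 77.31 + 11.3 + 21.3
= −64.09 dBm → −64.1 dBm

−64.1 dBm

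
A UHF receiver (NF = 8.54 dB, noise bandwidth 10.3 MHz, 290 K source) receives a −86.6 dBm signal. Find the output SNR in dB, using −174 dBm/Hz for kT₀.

Noise floor: N = −174 + 10 log₁₀(B) + NF
10 log₁₀(1.03×10⁷) = 70.13 dB
N = −174 + 70.13 + 8.54 = −95.33 dBm
SNR = P_sig − N = −86.6 − (−95.33) = 8.73 dB → 8.7 dB

8.7 dB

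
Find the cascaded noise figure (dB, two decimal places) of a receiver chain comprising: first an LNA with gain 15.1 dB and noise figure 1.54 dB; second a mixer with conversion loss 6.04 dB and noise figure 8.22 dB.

2.04 dB

Convert to linear (a loss of L dB is a gain of −L dB): F_i = 10^(NF_i/10), G_i = 10^(G_i,dB/10)
  Stage 1: F_1 = 10^(1.54/10) = 1.426, G_1 = 10^(15.1/10) = 32.36
  Stage 2: F_2 = 10^(8.22/10) = 6.637, G_2 = 10^(−6.04/10) = 0.2489
Friis cascade:
  F = 1.426 + (6.637 − 1)/32.36 = 1.600
NF = 10 log₁₀(1.600) = 2.04 dB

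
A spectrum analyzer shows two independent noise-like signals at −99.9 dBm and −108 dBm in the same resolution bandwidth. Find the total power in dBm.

Convert to linear, add, convert back:
P₁ = 1.02×10⁻¹³ W, P₂ = 1.58×10⁻¹⁴ W
P_tot = 1.18×10⁻¹³ W → 10 log₁₀(P_tot / 10⁻³) = −99.3 dBm

−99.3 dBm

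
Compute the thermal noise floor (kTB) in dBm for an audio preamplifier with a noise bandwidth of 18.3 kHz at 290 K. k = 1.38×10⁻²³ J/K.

−131.4 dBm

P_n = kTB = 1.38×10⁻²³ × 290 × 1.83×10⁴ = 7.32×10⁻¹⁷ W
In dBm: 10 log₁₀(7.32×10⁻¹⁷ / 10⁻³) = −131.4 dBm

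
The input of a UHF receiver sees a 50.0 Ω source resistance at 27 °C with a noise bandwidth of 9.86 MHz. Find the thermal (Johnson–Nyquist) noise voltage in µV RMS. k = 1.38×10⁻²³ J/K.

2.86 µV

T = 27 °C + 273.15 = 300.15 K
V_n = √(4kTRB)
4kTRB = 4 × 1.38×10⁻²³ × 300.15 × 5.00×10¹ × 9.86×10⁶ = 8.17×10⁻¹² V²
V_n = √(8.17×10⁻¹²) = 2.86×10⁻⁶ V = 2.86 µV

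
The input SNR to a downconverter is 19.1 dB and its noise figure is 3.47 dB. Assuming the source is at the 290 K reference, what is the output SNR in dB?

By definition F = SNR_in/SNR_out, so in dB: SNR_out = SNR_in − NF
SNR_out = 19.1 − 3.47 = 15.63 dB

15.63 dB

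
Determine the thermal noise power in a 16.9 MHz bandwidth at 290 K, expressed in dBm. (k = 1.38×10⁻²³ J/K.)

P_n = kTB = 1.38×10⁻²³ × 290 × 1.69×10⁷ = 6.76×10⁻¹⁴ W
In dBm: 10 log₁₀(6.76×10⁻¹⁴ / 10⁻³) = −101.7 dBm

−101.7 dBm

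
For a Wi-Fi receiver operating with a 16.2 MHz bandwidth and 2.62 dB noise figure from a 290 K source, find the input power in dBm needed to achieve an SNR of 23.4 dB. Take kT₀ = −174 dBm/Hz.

−75.9 dBm

Sensitivity = −174 + 10 log₁₀(B) + NF + SNR_min
= −174 + 72.1 + 2.62 + 23.4
= −75.88 dBm → −75.9 dBm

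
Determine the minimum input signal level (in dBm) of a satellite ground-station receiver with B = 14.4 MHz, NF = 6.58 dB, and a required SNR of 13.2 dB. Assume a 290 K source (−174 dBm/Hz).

−82.6 dBm

Sensitivity = −174 + 10 log₁₀(B) + NF + SNR_min
= −174 + 71.58 + 6.58 + 13.2
= −82.64 dBm → −82.6 dBm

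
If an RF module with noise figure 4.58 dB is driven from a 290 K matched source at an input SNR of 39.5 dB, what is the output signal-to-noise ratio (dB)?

By definition F = SNR_in/SNR_out, so in dB: SNR_out = SNR_in − NF
SNR_out = 39.5 − 4.58 = 34.92 dB

34.92 dB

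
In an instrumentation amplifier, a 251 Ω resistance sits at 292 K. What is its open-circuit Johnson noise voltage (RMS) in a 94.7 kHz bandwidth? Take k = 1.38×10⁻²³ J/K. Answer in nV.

V_n = √(4kTRB)
4kTRB = 4 × 1.38×10⁻²³ × 292 × 2.51×10² × 9.47×10⁴ = 3.83×10⁻¹³ V²
V_n = √(3.83×10⁻¹³) = 6.19×10⁻⁷ V = 619 nV

619 nV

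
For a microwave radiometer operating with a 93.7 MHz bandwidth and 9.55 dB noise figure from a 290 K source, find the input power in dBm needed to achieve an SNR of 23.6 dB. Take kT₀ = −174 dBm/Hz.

Sensitivity = −174 + 10 log₁₀(B) + NF + SNR_min
= −174 + 79.72 + 9.55 + 23.6
= −61.13 dBm → −61.1 dBm

−61.1 dBm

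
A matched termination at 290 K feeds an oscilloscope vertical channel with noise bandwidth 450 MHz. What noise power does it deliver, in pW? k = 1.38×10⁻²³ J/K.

1.80 pW

P_n = kTB = 1.38×10⁻²³ × 290 × 4.50×10⁸ = 1.80×10⁻¹² W = 1.80 pW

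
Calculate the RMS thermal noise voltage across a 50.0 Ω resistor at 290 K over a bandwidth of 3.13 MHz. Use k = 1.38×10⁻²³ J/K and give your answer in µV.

V_n = √(4kTRB)
4kTRB = 4 × 1.38×10⁻²³ × 290 × 5.00×10¹ × 3.13×10⁶ = 2.51×10⁻¹² V²
V_n = √(2.51×10⁻¹²) = 1.58×10⁻⁶ V = 1.58 µV

1.58 µV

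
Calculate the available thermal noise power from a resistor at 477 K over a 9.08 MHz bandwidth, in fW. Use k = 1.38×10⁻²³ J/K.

59.8 fW

P_n = kTB = 1.38×10⁻²³ × 477 × 9.08×10⁶ = 5.98×10⁻¹⁴ W = 59.8 fW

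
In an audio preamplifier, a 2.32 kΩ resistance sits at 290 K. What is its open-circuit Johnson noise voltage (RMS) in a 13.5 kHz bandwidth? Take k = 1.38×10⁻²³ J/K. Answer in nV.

708 nV

V_n = √(4kTRB)
4kTRB = 4 × 1.38×10⁻²³ × 290 × 2.32×10³ × 1.35×10⁴ = 5.01×10⁻¹³ V²
V_n = √(5.01×10⁻¹³) = 7.08×10⁻⁷ V = 708 nV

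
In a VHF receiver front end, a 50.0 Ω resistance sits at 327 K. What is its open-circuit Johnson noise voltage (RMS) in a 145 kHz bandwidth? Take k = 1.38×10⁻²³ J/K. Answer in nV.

V_n = √(4kTRB)
4kTRB = 4 × 1.38×10⁻²³ × 327 × 5.00×10¹ × 1.45×10⁵ = 1.31×10⁻¹³ V²
V_n = √(1.31×10⁻¹³) = 3.62×10⁻⁷ V = 362 nV

362 nV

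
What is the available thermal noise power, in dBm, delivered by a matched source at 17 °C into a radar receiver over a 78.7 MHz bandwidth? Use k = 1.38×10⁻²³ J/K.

−95.0 dBm

T = 17 °C + 273.15 = 290.15 K
P_n = kTB = 1.38×10⁻²³ × 290.15 × 7.87×10⁷ = 3.15×10⁻¹³ W
In dBm: 10 log₁₀(3.15×10⁻¹³ / 10⁻³) = −95.0 dBm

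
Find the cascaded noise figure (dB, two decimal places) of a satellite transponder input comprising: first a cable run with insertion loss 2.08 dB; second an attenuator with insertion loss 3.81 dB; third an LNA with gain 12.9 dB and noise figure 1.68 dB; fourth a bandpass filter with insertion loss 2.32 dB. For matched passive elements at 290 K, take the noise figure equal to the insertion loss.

7.68 dB

Convert to linear (a loss of L dB is a gain of −L dB): F_i = 10^(NF_i/10), G_i = 10^(G_i,dB/10)
  Stage 1: F_1 = 10^(2.08/10) = 1.614, G_1 = 10^(−2.08/10) = 0.6194
  Stage 2: F_2 = 10^(3.81/10) = 2.404, G_2 = 10^(−3.81/10) = 0.4159
  Stage 3: F_3 = 10^(1.68/10) = 1.472, G_3 = 10^(12.9/10) = 19.50
  Stage 4: F_4 = 10^(2.32/10) = 1.706, G_4 = 10^(−2.32/10) = 0.5861
Friis cascade:
  F = 1.614 + (2.404 − 1)/0.6194 + (1.472 − 1)/0.2576 + (1.706 − 1)/5.023 = 5.855
NF = 10 log₁₀(5.855) = 7.68 dB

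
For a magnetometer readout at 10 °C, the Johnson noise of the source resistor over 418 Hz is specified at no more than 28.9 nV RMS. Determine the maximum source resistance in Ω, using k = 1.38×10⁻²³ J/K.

128 Ω

T = 10 °C + 273.15 = 283.15 K
Johnson–Nyquist: V_n = √(4kTRB) ⇒ R = V_n² / (4kTB)
4kTB = 4 × 1.38×10⁻²³ × 283.15 × 4.18×10² = 6.53×10⁻¹⁸
R = (2.89×10⁻⁸)² / 6.53×10⁻¹⁸ = 1.28×10² Ω = 128 Ω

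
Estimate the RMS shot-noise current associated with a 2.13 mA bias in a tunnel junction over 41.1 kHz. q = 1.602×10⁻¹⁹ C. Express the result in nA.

5.30 nA

I_n = √(2qI·B)
2qI·B = 2 × 1.602×10⁻¹⁹ × 2.13×10⁻³ × 4.11×10⁴ = 2.80×10⁻¹⁷ A²
I_n = √(2.80×10⁻¹⁷) = 5.30×10⁻⁹ A = 5.30 nA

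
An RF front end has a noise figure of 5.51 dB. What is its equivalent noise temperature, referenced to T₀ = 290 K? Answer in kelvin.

741 K

F = 10^(5.51/10) = 3.55631
T_e = (F − 1)·T₀ = (3.55631 − 1) × 290 = 741 K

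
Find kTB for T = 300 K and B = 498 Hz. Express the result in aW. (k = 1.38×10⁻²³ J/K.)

2.06 aW

P_n = kTB = 1.38×10⁻²³ × 300 × 4.98×10² = 2.06×10⁻¹⁸ W = 2.06 aW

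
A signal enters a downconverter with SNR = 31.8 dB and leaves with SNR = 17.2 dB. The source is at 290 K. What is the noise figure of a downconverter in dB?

14.6 dB

NF (dB) = SNR_in(dB) − SNR_out(dB) when the source is at T₀
NF = 31.8 − 17.2 = 14.6 dB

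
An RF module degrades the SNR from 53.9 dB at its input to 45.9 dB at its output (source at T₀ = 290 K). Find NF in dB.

NF (dB) = SNR_in(dB) − SNR_out(dB) when the source is at T₀
NF = 53.9 − 45.9 = 8.0 dB

8.0 dB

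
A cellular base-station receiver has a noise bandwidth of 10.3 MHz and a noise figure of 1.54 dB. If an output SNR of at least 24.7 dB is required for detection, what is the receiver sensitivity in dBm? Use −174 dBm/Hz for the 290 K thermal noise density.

Sensitivity = −174 + 10 log₁₀(B) + NF + SNR_min
= −174 + 70.13 + 1.54 + 24.7
= −77.63 dBm → −77.6 dBm

−77.6 dBm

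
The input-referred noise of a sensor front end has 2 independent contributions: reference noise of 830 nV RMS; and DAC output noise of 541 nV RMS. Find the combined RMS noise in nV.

991 nV

Uncorrelated sources add in power (mean-square): V_tot = √(ΣV_i²)
V_tot = √[(8.30×10⁻⁷)² + (5.41×10⁻⁷)²] = 9.91×10⁻⁷ V = 991 nV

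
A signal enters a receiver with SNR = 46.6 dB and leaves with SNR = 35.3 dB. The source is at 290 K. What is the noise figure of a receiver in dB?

NF (dB) = SNR_in(dB) − SNR_out(dB) when the source is at T₀
NF = 46.6 − 35.3 = 11.3 dB

11.3 dB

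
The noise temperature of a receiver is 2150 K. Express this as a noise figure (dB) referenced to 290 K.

F = 1 + T_e/T₀ = 1 + 2150/290 = 8.41379
NF = 10 log₁₀(8.41379) = 9.25 dB

9.25 dB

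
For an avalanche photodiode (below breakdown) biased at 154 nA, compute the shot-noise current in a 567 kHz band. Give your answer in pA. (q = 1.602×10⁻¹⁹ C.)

167 pA

I_n = √(2qI·B)
2qI·B = 2 × 1.602×10⁻¹⁹ × 1.54×10⁻⁷ × 5.67×10⁵ = 2.80×10⁻²⁰ A²
I_n = √(2.80×10⁻²⁰) = 1.67×10⁻¹⁰ A = 167 pA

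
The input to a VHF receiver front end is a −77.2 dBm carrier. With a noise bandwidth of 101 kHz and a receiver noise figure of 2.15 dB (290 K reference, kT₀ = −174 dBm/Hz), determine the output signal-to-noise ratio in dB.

Noise floor: N = −174 + 10 log₁₀(B) + NF
10 log₁₀(1.01×10⁵) = 50.04 dB
N = −174 + 50.04 + 2.15 = −121.81 dBm
SNR = P_sig − N = −77.2 − (−121.81) = 44.61 dB → 44.6 dB

44.6 dB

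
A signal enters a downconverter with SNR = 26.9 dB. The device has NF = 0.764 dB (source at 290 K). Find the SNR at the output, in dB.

By definition F = SNR_in/SNR_out, so in dB: SNR_out = SNR_in − NF
SNR_out = 26.9 − 0.764 = 26.136 dB

26.136 dB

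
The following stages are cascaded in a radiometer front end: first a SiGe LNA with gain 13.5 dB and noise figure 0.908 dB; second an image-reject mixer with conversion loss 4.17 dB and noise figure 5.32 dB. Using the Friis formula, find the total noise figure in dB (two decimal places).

Convert to linear (a loss of L dB is a gain of −L dB): F_i = 10^(NF_i/10), G_i = 10^(G_i,dB/10)
  Stage 1: F_1 = 10^(0.908/10) = 1.233, G_1 = 10^(13.5/10) = 22.39
  Stage 2: F_2 = 10^(5.32/10) = 3.404, G_2 = 10^(−4.17/10) = 0.3828
Friis cascade:
  F = 1.233 + (3.404 − 1)/22.39 = 1.340
NF = 10 log₁₀(1.340) = 1.27 dB

1.27 dB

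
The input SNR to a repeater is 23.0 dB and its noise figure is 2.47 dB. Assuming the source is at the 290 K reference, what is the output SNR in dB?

By definition F = SNR_in/SNR_out, so in dB: SNR_out = SNR_in − NF
SNR_out = 23.0 − 2.47 = 20.53 dB

20.53 dB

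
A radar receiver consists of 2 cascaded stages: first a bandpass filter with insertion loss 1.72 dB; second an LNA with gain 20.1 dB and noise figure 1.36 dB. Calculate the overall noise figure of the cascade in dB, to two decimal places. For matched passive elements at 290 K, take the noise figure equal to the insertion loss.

Convert to linear (a loss of L dB is a gain of −L dB): F_i = 10^(NF_i/10), G_i = 10^(G_i,dB/10)
  Stage 1: F_1 = 10^(1.72/10) = 1.486, G_1 = 10^(−1.72/10) = 0.6730
  Stage 2: F_2 = 10^(1.36/10) = 1.368, G_2 = 10^(20.1/10) = 102.3
Friis cascade:
  F = 1.486 + (1.368 − 1)/0.6730 = 2.032
NF = 10 log₁₀(2.032) = 3.08 dB

3.08 dB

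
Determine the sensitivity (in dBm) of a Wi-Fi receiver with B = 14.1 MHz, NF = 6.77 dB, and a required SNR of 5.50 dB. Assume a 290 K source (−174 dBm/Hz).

−90.2 dBm

Sensitivity = −174 + 10 log₁₀(B) + NF + SNR_min
= −174 + 71.49 + 6.77 + 5.50
= −90.24 dBm → −90.2 dBm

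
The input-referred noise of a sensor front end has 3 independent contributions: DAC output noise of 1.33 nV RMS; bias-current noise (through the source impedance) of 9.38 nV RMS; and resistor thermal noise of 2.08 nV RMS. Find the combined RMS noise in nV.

Uncorrelated sources add in power (mean-square): V_tot = √(ΣV_i²)
V_tot = √[(1.33×10⁻⁹)² + (9.38×10⁻⁹)² + (2.08×10⁻⁹)²] = 9.70×10⁻⁹ V = 9.70 nV

9.70 nV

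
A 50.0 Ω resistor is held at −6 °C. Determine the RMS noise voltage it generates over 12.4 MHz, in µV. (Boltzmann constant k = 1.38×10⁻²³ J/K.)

T = −6 °C + 273.15 = 267.15 K
V_n = √(4kTRB)
4kTRB = 4 × 1.38×10⁻²³ × 267.15 × 5.00×10¹ × 1.24×10⁷ = 9.14×10⁻¹² V²
V_n = √(9.14×10⁻¹²) = 3.02×10⁻⁶ V = 3.02 µV

3.02 µV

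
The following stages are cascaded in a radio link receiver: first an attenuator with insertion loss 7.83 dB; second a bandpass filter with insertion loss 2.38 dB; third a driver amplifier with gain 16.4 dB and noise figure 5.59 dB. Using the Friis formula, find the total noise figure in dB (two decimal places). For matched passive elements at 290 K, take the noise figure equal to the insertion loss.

Convert to linear (a loss of L dB is a gain of −L dB): F_i = 10^(NF_i/10), G_i = 10^(G_i,dB/10)
  Stage 1: F_1 = 10^(7.83/10) = 6.067, G_1 = 10^(−7.83/10) = 0.1648
  Stage 2: F_2 = 10^(2.38/10) = 1.730, G_2 = 10^(−2.38/10) = 0.5781
  Stage 3: F_3 = 10^(5.59/10) = 3.622, G_3 = 10^(16.4/10) = 43.65
Friis cascade:
  F = 6.067 + (1.730 − 1)/0.1648 + (3.622 − 1)/0.09528 = 38.02
NF = 10 log₁₀(38.02) = 15.80 dB

15.80 dB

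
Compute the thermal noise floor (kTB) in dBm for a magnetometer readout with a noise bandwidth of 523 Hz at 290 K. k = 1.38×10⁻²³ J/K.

P_n = kTB = 1.38×10⁻²³ × 290 × 5.23×10² = 2.09×10⁻¹⁸ W
In dBm: 10 log₁₀(2.09×10⁻¹⁸ / 10⁻³) = −146.8 dBm

−146.8 dBm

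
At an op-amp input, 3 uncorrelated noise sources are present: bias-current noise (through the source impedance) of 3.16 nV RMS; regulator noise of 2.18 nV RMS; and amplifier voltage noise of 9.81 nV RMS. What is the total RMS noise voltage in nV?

10.5 nV

Uncorrelated sources add in power (mean-square): V_tot = √(ΣV_i²)
V_tot = √[(3.16×10⁻⁹)² + (2.18×10⁻⁹)² + (9.81×10⁻⁹)²] = 1.05×10⁻⁸ V = 10.5 nV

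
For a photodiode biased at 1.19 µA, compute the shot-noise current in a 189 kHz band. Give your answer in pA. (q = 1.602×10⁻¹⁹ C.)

I_n = √(2qI·B)
2qI·B = 2 × 1.602×10⁻¹⁹ × 1.19×10⁻⁶ × 1.89×10⁵ = 7.21×10⁻²⁰ A²
I_n = √(7.21×10⁻²⁰) = 2.68×10⁻¹⁰ A = 268 pA

268 pA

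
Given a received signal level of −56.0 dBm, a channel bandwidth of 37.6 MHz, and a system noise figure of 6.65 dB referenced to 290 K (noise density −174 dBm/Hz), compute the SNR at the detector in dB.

Noise floor: N = −174 + 10 log₁₀(B) + NF
10 log₁₀(3.76×10⁷) = 75.75 dB
N = −174 + 75.75 + 6.65 = −91.60 dBm
SNR = P_sig − N = −56.0 − (−91.60) = 35.60 dB → 35.6 dB

35.6 dB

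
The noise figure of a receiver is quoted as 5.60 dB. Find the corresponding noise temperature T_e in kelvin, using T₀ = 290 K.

763 K

F = 10^(5.60/10) = 3.63078
T_e = (F − 1)·T₀ = (3.63078 − 1) × 290 = 763 K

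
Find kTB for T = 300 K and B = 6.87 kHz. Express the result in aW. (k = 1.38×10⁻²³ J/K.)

P_n = kTB = 1.38×10⁻²³ × 300 × 6.87×10³ = 2.84×10⁻¹⁷ W = 28.4 aW

28.4 aW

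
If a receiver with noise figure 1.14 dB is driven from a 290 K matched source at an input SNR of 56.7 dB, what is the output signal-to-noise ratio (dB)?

By definition F = SNR_in/SNR_out, so in dB: SNR_out = SNR_in − NF
SNR_out = 56.7 − 1.14 = 55.56 dB

55.56 dB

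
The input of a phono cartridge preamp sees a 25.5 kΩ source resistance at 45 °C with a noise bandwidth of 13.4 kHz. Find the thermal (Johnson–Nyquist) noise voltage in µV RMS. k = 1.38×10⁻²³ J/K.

2.45 µV

T = 45 °C + 273.15 = 318.15 K
V_n = √(4kTRB)
4kTRB = 4 × 1.38×10⁻²³ × 318.15 × 2.55×10⁴ × 1.34×10⁴ = 6.00×10⁻¹² V²
V_n = √(6.00×10⁻¹²) = 2.45×10⁻⁶ V = 2.45 µV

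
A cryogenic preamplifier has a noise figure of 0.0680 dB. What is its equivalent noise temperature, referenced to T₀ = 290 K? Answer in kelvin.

F = 10^(0.0680/10) = 1.01578
T_e = (F − 1)·T₀ = (1.01578 − 1) × 290 = 4.58 K

4.58 K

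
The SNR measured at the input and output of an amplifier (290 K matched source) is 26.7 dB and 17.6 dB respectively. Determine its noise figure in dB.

NF (dB) = SNR_in(dB) − SNR_out(dB) when the source is at T₀
NF = 26.7 − 17.6 = 9.1 dB

9.1 dB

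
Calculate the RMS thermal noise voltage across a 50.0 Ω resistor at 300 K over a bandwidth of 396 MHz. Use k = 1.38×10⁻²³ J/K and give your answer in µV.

18.1 µV

V_n = √(4kTRB)
4kTRB = 4 × 1.38×10⁻²³ × 300 × 5.00×10¹ × 3.96×10⁸ = 3.28×10⁻¹⁰ V²
V_n = √(3.28×10⁻¹⁰) = 1.81×10⁻⁵ V = 18.1 µV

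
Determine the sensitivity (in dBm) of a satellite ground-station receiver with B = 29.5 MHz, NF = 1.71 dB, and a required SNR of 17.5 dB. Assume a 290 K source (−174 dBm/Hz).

Sensitivity = −174 + 10 log₁₀(B) + NF + SNR_min
= −174 + 74.7 + 1.71 + 17.5
= −80.09 dBm → −80.1 dBm

−80.1 dBm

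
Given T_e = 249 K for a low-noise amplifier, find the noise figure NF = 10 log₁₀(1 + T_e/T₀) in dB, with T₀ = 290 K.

2.69 dB

F = 1 + T_e/T₀ = 1 + 249/290 = 1.85862
NF = 10 log₁₀(1.85862) = 2.69 dB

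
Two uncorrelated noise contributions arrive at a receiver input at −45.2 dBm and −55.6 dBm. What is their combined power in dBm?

Convert to linear, add, convert back:
P₁ = 3.02×10⁻⁸ W, P₂ = 2.75×10⁻⁹ W
P_tot = 3.30×10⁻⁸ W → 10 log₁₀(P_tot / 10⁻³) = −44.8 dBm

−44.8 dBm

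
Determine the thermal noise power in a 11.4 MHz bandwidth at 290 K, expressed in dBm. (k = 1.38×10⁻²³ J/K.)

P_n = kTB = 1.38×10⁻²³ × 290 × 1.14×10⁷ = 4.56×10⁻¹⁴ W
In dBm: 10 log₁₀(4.56×10⁻¹⁴ / 10⁻³) = −103.4 dBm

−103.4 dBm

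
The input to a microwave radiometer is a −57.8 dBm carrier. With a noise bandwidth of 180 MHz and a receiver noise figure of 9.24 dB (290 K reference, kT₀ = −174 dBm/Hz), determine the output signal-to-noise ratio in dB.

24.4 dB

Noise floor: N = −174 + 10 log₁₀(B) + NF
10 log₁₀(1.80×10⁸) = 82.55 dB
N = −174 + 82.55 + 9.24 = −82.21 dBm
SNR = P_sig − N = −57.8 − (−82.21) = 24.41 dB → 24.4 dB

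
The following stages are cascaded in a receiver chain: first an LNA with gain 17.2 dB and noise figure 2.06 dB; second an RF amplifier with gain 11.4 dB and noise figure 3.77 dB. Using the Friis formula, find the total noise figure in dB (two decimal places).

Convert to linear (a loss of L dB is a gain of −L dB): F_i = 10^(NF_i/10), G_i = 10^(G_i,dB/10)
  Stage 1: F_1 = 10^(2.06/10) = 1.607, G_1 = 10^(17.2/10) = 52.48
  Stage 2: F_2 = 10^(3.77/10) = 2.382, G_2 = 10^(11.4/10) = 13.80
Friis cascade:
  F = 1.607 + (2.382 − 1)/52.48 = 1.633
NF = 10 log₁₀(1.633) = 2.13 dB

2.13 dB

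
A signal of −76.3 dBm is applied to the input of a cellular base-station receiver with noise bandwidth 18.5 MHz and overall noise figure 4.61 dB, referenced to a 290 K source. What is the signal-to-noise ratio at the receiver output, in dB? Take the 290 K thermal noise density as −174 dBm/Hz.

20.4 dB

Noise floor: N = −174 + 10 log₁₀(B) + NF
10 log₁₀(1.85×10⁷) = 72.67 dB
N = −174 + 72.67 + 4.61 = −96.72 dBm
SNR = P_sig − N = −76.3 − (−96.72) = 20.42 dB → 20.4 dB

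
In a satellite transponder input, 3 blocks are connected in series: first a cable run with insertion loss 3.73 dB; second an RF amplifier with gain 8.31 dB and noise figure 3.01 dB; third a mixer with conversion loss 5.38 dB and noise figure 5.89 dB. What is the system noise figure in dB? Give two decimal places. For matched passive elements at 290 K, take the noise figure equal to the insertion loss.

7.58 dB

Convert to linear (a loss of L dB is a gain of −L dB): F_i = 10^(NF_i/10), G_i = 10^(G_i,dB/10)
  Stage 1: F_1 = 10^(3.73/10) = 2.360, G_1 = 10^(−3.73/10) = 0.4236
  Stage 2: F_2 = 10^(3.01/10) = 2.000, G_2 = 10^(8.31/10) = 6.776
  Stage 3: F_3 = 10^(5.89/10) = 3.882, G_3 = 10^(−5.38/10) = 0.2897
Friis cascade:
  F = 2.360 + (2.000 − 1)/0.4236 + (3.882 − 1)/2.871 = 5.724
NF = 10 log₁₀(5.724) = 7.58 dB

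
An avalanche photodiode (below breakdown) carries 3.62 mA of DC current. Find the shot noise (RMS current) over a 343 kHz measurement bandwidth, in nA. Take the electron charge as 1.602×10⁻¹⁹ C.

19.9 nA

I_n = √(2qI·B)
2qI·B = 2 × 1.602×10⁻¹⁹ × 3.62×10⁻³ × 3.43×10⁵ = 3.98×10⁻¹⁶ A²
I_n = √(3.98×10⁻¹⁶) = 1.99×10⁻⁸ A = 19.9 nA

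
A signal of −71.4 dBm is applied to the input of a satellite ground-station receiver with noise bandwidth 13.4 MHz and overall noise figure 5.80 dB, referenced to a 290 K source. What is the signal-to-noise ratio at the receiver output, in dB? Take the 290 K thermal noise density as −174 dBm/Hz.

25.5 dB

Noise floor: N = −174 + 10 log₁₀(B) + NF
10 log₁₀(1.34×10⁷) = 71.27 dB
N = −174 + 71.27 + 5.80 = −96.93 dBm
SNR = P_sig − N = −71.4 − (−96.93) = 25.53 dB → 25.5 dB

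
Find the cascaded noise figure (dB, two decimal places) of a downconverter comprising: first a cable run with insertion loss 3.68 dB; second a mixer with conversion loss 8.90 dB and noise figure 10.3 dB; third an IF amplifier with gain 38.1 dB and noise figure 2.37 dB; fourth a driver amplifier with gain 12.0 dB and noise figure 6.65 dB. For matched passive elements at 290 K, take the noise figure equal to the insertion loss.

15.82 dB

Convert to linear (a loss of L dB is a gain of −L dB): F_i = 10^(NF_i/10), G_i = 10^(G_i,dB/10)
  Stage 1: F_1 = 10^(3.68/10) = 2.333, G_1 = 10^(−3.68/10) = 0.4285
  Stage 2: F_2 = 10^(10.3/10) = 10.72, G_2 = 10^(−8.90/10) = 0.1288
  Stage 3: F_3 = 10^(2.37/10) = 1.726, G_3 = 10^(38.1/10) = 6457
  Stage 4: F_4 = 10^(6.65/10) = 4.624, G_4 = 10^(12.0/10) = 15.85
Friis cascade:
  F = 2.333 + (10.72 − 1)/0.4285 + (1.726 − 1)/0.05521 + (4.624 − 1)/356.5 = 38.16
NF = 10 log₁₀(38.16) = 15.82 dB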